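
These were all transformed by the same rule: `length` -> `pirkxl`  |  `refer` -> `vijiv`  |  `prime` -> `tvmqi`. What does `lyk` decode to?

hug

Compare letters: l→p is +4, e→i is +4, n→r is +4 — a constant shift. It's a constant shift of +4 (ROT4).
Reversing it on lyk: l−4=h, y−4=u, k−4=g.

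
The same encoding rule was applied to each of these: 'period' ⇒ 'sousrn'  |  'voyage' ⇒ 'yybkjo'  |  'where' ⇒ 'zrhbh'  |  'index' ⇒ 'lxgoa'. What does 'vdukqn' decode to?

strand

Shifts by position in period: pos 0: p→s (+3), pos 1: e→o (+10), pos 2: r→u (+3), pos 3: i→s (+10) — repeating every 2. It's a Vigenère-style cipher with numeric key [3,10]: position i shifts by key[i mod 2].
Reversing it on vdukqn: v−3=s, d−10=t, u−3=r, k−10=a, q−3=n, n−10=d.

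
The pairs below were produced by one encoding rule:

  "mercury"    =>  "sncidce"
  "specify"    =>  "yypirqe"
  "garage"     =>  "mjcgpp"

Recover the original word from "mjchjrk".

garbage

Shifts by position in mercury: pos 0: m→s (+6), pos 1: e→n (+9), pos 2: r→c (+11), pos 3: c→i (+6), pos 4: u→d (+9), pos 5: r→c (+11) — repeating every 3. The shifts repeat in a cycle of length 3: positions 0,1,… shift by +6, +9, +11, then the pattern repeats.
Reversing it on mjchjrk: m−6=g, j−9=a, c−11=r, h−6=b, j−9=a, r−11=g, k−6=e.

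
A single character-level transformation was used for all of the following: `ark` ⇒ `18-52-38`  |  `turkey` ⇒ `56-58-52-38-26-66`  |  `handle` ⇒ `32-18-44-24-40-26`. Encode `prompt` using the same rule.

48-52-46-42-48-56

a(#1)→18 and r(#18)→52: differences scale by 2, so n = 2·pos + 16. The formula is n = 2×(alphabet index, a=1) + 16.
Applying it to prompt: p=16→48, r=18→52, o=15→46, m=13→42, p=16→48, t=20→56.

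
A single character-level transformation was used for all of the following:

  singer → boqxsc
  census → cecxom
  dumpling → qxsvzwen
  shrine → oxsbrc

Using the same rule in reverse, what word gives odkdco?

The output letters match the input read backwards, each shifted +10: singer reversed is regnis. Two steps: reverse the string, then apply a Caesar shift of +10.
Undoing it on odkdco: shift back: o−10=e, d−10=t, k−10=a, d−10=t, c−10=s, o−10=e → etatse; then reverse → estate.

estate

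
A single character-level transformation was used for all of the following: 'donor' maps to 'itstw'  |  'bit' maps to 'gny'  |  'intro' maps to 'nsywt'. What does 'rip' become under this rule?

This is a Caesar cipher with shift 5.
Applying it to rip: r+5=w, i+5=n, p+5=u.

wnu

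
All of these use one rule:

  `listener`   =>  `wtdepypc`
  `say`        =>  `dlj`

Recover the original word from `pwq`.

Compare letters: l→w is +11, i→t is +11, s→d is +11 — a constant shift. Every letter moves 11 places later in the alphabet, wrapping around z→a.
Decoding pwq: p−11=e, w−11=l, q−11=f.

elf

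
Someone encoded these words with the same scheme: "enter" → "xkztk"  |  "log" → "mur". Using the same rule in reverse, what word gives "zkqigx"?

racket

The output letters match the input read backwards, each shifted +6: enter reversed is retne. The word is reversed, then every letter is shifted forward by 6.
Undoing it on zkqigx: shift back: z−6=t, k−6=e, q−6=k, i−6=c, g−6=a, x−6=r → tekcar; then reverse → racket.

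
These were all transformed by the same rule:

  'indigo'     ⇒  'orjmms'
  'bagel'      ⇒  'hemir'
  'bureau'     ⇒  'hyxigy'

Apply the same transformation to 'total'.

zszer

Shifts by position in indigo: pos 0: i→o (+6), pos 1: n→r (+4), pos 2: d→j (+6), pos 3: i→m (+4) — repeating every 2. A repeating key of period 2 is used — shifts +6, +4 over and over.
On total: t+6=z, o+4=s, t+6=z, a+4=e, l+6=r.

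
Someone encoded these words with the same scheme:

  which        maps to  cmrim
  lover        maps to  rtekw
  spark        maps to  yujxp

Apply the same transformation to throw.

zmaub

Shifts by position in which: pos 0: w→c (+6), pos 1: h→m (+5), pos 2: i→r (+9), pos 3: c→i (+6), pos 4: h→m (+5) — repeating every 3. A repeating key of period 3 is used — shifts +6, +5, +9 over and over.
For throw: t+6=z, h+5=m, r+9=a, o+6=u, w+5=b.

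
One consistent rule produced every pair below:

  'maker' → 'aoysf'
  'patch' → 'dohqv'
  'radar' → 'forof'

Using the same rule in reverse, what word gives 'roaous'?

Compare letters: m→a is +14, a→o is +14, k→y is +14 — a constant shift. It's a constant shift of +14 (ROT14).
Decoding roaous: r−14=d, o−14=a, a−14=m, o−14=a, u−14=g, s−14=e.

damage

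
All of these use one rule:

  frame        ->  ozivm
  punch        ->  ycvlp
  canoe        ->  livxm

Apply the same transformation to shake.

Shifts by position in frame: pos 0: f→o (+9), pos 1: r→z (+8), pos 2: a→i (+8), pos 3: m→v (+9), pos 4: e→m (+8) — repeating every 3. It's a Vigenère-style cipher with numeric key [9,8,8]: position i shifts by key[i mod 3].
On shake: s+9=b, h+8=p, a+8=i, k+9=t, e+8=m.

bpitm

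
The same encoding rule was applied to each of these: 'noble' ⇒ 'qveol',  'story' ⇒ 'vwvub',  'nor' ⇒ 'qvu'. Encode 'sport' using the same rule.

The shift depends on letter class: consonant n→q is +3, but vowel o→v is +7. Vowels shift forward by 7 and consonants shift forward by 3.
For sport: s(cons)+3=v, p(cons)+3=s, o(vowel)+7=v, r(cons)+3=u, t(cons)+3=w.

vsvuw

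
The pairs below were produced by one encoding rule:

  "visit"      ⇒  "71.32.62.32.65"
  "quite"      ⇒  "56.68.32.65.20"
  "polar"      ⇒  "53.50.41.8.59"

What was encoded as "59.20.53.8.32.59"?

repair

v(#22)→71 and i(#9)→32: differences scale by 3, so n = 3·pos + 5. Each letter becomes 3×(its alphabet position, a=1..z=26) + 5.
Decoding 59.20.53.8.32.59: 59→(59−5)÷3=18=r, 20→(20−5)÷3=5=e, 53→(53−5)÷3=16=p, 8→(8−5)÷3=1=a, 32→(32−5)÷3=9=i, 59→(59−5)÷3=18=r.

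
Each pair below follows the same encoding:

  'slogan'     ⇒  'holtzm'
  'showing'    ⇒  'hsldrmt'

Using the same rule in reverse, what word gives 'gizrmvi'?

trainer

Letters are reflected about the middle of the alphabet (position → 25−position): Atbash.
Reversing it on gizrmvi: g↔t, i↔r, z↔a, r↔i, m↔n, v↔e, i↔r.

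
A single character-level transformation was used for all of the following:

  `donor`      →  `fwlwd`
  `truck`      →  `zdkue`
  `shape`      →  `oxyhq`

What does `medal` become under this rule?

d(3)→f(5) and o(14)→w(22) fit y≡11x+24 (mod 26); the inverse of 11 mod 26 is 19. Each letter's alphabet position (a=0..z=25) is mapped through 11·x+24 mod 26 — an affine cipher.
For medal: m(12)→11·12+24≡0=a; e(4)→11·4+24≡16=q; d(3)→11·3+24≡5=f; a(0)→11·0+24≡24=y; l(11)→11·11+24≡15=p (all mod 26).

aqfyp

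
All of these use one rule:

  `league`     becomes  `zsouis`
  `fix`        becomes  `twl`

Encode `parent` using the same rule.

dofsbh

Compare letters: l→z is +14, e→s is +14, a→o is +14 — a constant shift. This is a Caesar cipher with shift 14.
Applying it to parent: p+14=d, a+14=o, r+14=f, e+14=s, n+14=b, t+14=h.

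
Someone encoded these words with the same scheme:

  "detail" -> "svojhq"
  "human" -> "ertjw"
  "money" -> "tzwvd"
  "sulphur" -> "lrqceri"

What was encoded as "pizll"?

cross

d(3)→s(18) and e(4)→v(21) fit y≡3x+9 (mod 26); the inverse of 3 mod 26 is 9. Treating letters as 0–25, the rule is x ↦ 3x + 9 (mod 26).
Decoding pizll: p(15)→9·(15−9)≡2=c; i(8)→9·(8−9)≡17=r; z(25)→9·(25−9)≡14=o; l(11)→9·(11−9)≡18=s; l(11)→9·(11−9)≡18=s (all mod 26).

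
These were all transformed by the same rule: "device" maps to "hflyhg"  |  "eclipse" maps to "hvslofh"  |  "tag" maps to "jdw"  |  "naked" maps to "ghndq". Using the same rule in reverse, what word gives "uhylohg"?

Read the word backwards and shift each letter +3.
Undoing it on uhylohg: shift back: u−3=r, h−3=e, y−3=v, l−3=i, o−3=l, h−3=e, g−3=d → reviled; then reverse → deliver.

deliver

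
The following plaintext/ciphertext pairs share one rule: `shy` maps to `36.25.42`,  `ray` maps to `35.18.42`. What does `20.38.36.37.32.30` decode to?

custom

s is letter #19 and maps to 36: an offset of 17. The number is (letter's place in the alphabet, a=1) + 17.
Undoing it on 20.38.36.37.32.30: 20→(20−17)÷1=3=c, 38→(38−17)÷1=21=u, 36→(36−17)÷1=19=s, 37→(37−17)÷1=20=t, 32→(32−17)÷1=15=o, 30→(30−17)÷1=13=m.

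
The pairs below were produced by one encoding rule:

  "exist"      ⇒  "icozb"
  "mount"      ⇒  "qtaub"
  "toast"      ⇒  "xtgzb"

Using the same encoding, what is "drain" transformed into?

In exist: e→i is +4, x→c is +5, i→o is +6, s→z is +7 — the shift increases by 1 each position. Each letter shifts forward by (position + 4), i.e. 4, 5, 6, … — the shift grows by one for each successive letter.
On drain: d+4=h, r+5=w, a+6=g, i+7=p, n+8=v.

hwgpv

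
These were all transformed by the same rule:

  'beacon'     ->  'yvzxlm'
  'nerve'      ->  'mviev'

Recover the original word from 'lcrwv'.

Each pair mirrors across the alphabet (b↔y, e↔v, a↔z): positions sum to 25. Each letter is replaced by its mirror in the alphabet: a↔z, b↔y, c↔x, and so on (the Atbash cipher).
Reversing it on lcrwv: l↔o, c↔x, r↔i, w↔d, v↔e.

oxide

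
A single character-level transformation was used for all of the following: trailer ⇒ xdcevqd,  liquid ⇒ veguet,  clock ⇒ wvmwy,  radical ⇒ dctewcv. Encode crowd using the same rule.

This is an affine cipher: with a=0,…,z=25, each position x becomes (23x+2) mod 26.
Applying it to crowd: c(2)→23·2+2≡22=w; r(17)→23·17+2≡3=d; o(14)→23·14+2≡12=m; w(22)→23·22+2≡14=o; d(3)→23·3+2≡19=t (all mod 26).

wdmot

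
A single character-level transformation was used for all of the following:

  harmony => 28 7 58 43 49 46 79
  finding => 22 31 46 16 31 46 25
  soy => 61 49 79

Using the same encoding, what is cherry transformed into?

Each letter becomes 3×(its alphabet position, a=1..z=26) + 4.
For cherry: c=3→13, h=8→28, e=5→19, r=18→58, r=18→58, y=25→79.

13 28 19 58 58 79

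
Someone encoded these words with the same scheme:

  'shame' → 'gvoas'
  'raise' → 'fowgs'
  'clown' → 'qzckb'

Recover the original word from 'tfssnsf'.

Each letter is shifted forward by 14 in the alphabet (a Caesar shift of +14).
Reversing it on tfssnsf: t−14=f, f−14=r, s−14=e, s−14=e, n−14=z, s−14=e, f−14=r.

freezer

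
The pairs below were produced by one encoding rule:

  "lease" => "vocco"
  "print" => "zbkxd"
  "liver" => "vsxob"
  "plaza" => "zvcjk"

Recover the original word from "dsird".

A repeating key of period 3 is used — shifts +10, +10, +2 over and over.
Decoding dsird: d−10=t, s−10=i, i−2=g, r−10=h, d−10=t.

tight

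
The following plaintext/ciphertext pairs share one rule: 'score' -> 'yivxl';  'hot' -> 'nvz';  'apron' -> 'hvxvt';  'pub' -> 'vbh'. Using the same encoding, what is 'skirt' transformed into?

The rule splits by letter class: vowels +7, consonants +6.
On skirt: s(cons)+6=y, k(cons)+6=q, i(vowel)+7=p, r(cons)+6=x, t(cons)+6=z.

yqpxz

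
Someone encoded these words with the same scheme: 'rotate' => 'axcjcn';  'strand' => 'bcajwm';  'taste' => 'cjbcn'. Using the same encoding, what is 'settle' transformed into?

bnccun

Compare letters: r→a is +9, o→x is +9, t→c is +9 — a constant shift. Each letter is shifted forward by 9 in the alphabet (a Caesar shift of +9).
On settle: s+9=b, e+9=n, t+9=c, t+9=c, l+9=u, e+9=n.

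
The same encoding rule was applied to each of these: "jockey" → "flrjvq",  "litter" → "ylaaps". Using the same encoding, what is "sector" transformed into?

The output letters match the input read backwards, each shifted +7: jockey reversed is yekcoj. The word is reversed, then every letter is shifted forward by 7.
Applying it to sector: reverse → rotces; then shift: r+7=y, o+7=v, t+7=a, c+7=j, e+7=l, s+7=z.

yvajlz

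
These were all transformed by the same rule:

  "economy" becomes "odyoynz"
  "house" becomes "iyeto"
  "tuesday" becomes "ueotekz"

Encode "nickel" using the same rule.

Two shifts are in play — +10 for a/e/i/o/u, +1 for every other letter.
On nickel: n(cons)+1=o, i(vowel)+10=s, c(cons)+1=d, k(cons)+1=l, e(vowel)+10=o, l(cons)+1=m.

osdlom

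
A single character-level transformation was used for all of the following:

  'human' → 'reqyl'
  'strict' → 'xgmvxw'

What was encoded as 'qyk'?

The output letters match the input read backwards, each shifted +4: human reversed is namuh. Read the word backwards and shift each letter +4.
Undoing it on qyk: shift back: q−4=m, y−4=u, k−4=g → mug; then reverse → gum.

gum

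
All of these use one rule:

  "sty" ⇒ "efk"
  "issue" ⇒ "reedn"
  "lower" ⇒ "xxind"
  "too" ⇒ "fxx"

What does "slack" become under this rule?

The shift depends on letter class: consonant s→e is +12, but vowel i→r is +9. Vowels shift forward by 9 and consonants shift forward by 12.
On slack: s(cons)+12=e, l(cons)+12=x, a(vowel)+9=j, c(cons)+12=o, k(cons)+12=w.

exjow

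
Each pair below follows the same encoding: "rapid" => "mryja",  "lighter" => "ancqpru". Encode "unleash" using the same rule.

qbjnuwd

Read the word backwards and shift each letter +9.
For unleash: reverse → hsaelnu; then shift: h+9=q, s+9=b, a+9=j, e+9=n, l+9=u, n+9=w, u+9=d.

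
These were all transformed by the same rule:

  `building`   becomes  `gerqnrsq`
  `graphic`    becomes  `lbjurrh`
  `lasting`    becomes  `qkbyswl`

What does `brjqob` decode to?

whales

Shifts by position in building: pos 0: b→g (+5), pos 1: u→e (+10), pos 2: i→r (+9), pos 3: l→q (+5), pos 4: d→n (+10), pos 5: i→r (+9) — repeating every 3. The shifts repeat in a cycle of length 3: positions 0,1,… shift by +5, +10, +9, then the pattern repeats.
Reversing it on brjqob: b−5=w, r−10=h, j−9=a, q−5=l, o−10=e, b−9=s.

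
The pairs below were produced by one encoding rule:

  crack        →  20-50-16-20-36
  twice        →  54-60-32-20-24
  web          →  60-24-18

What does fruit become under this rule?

With a=1..z=26, the number is 2·pos + 14.
On fruit: f=6→26, r=18→50, u=21→56, i=9→32, t=20→54.

26-50-56-32-54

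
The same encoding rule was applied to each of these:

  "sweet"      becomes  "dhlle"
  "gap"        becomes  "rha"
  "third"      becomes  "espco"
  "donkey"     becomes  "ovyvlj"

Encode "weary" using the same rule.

The shift depends on letter class: consonant s→d is +11, but vowel e→l is +7. Two shifts are in play — +7 for a/e/i/o/u, +11 for every other letter.
On weary: w(cons)+11=h, e(vowel)+7=l, a(vowel)+7=h, r(cons)+11=c, y(cons)+11=j.

hlhcj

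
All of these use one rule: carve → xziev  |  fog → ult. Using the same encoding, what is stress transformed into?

Each letter is replaced by its mirror in the alphabet: a↔z, b↔y, c↔x, and so on (the Atbash cipher).
For stress: s↔h, t↔g, r↔i, e↔v, s↔h, s↔h.

hgivhh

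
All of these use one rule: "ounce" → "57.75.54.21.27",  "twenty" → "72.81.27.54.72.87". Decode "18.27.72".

bet

o(#15)→57 and u(#21)→75: differences scale by 3, so n = 3·pos + 12. Each letter becomes 3×(its alphabet position, a=1..z=26) + 12.
Decoding 18.27.72: 18→(18−12)÷3=2=b, 27→(27−12)÷3=5=e, 72→(72−12)÷3=20=t.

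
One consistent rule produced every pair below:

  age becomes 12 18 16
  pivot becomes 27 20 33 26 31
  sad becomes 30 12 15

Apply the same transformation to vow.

a is letter #1 and maps to 12: an offset of 11. The number is (letter's place in the alphabet, a=1) + 11.
For vow: v=22→33, o=15→26, w=23→34.

33 26 34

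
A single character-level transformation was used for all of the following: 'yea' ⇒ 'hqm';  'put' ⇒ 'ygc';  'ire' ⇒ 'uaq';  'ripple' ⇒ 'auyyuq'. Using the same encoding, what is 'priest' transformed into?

yauqbc

The shift depends on letter class: consonant y→h is +9, but vowel e→q is +12. Two shifts are in play — +12 for a/e/i/o/u, +9 for every other letter.
Applying it to priest: p(cons)+9=y, r(cons)+9=a, i(vowel)+12=u, e(vowel)+12=q, s(cons)+9=b, t(cons)+9=c.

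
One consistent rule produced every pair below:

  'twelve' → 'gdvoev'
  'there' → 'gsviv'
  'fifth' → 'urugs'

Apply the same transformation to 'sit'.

Each pair mirrors across the alphabet (t↔g, w↔d, e↔v): positions sum to 25. This is the alphabet-reversal cipher (Atbash): a becomes z, b becomes y, etc.
Applying it to sit: s↔h, i↔r, t↔g.

hrg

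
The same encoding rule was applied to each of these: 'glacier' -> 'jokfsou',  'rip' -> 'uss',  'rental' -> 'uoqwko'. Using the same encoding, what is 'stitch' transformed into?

vwswfk

Two shifts are in play — +10 for a/e/i/o/u, +3 for every other letter.
For stitch: s(cons)+3=v, t(cons)+3=w, i(vowel)+10=s, t(cons)+3=w, c(cons)+3=f, h(cons)+3=k.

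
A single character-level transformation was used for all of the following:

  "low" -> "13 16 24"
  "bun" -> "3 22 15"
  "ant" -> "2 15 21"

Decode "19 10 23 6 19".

l is letter #12 and maps to 13: an offset of 1. Letters become their 1-based position plus 1 (so a→2, b→3, …).
Decoding 19 10 23 6 19: 19→(19−1)÷1=18=r, 10→(10−1)÷1=9=i, 23→(23−1)÷1=22=v, 6→(6−1)÷1=5=e, 19→(19−1)÷1=18=r.

river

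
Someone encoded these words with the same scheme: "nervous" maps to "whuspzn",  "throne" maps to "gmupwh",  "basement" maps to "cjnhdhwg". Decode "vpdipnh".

n(13)→w(22) and e(4)→h(7) fit y≡19x+9 (mod 26); the inverse of 19 mod 26 is 11. This is an affine cipher: with a=0,…,z=25, each position x becomes (19x+9) mod 26.
Decoding vpdipnh: v(21)→11·(21−9)≡2=c; p(15)→11·(15−9)≡14=o; d(3)→11·(3−9)≡12=m; i(8)→11·(8−9)≡15=p; p(15)→11·(15−9)≡14=o; n(13)→11·(13−9)≡18=s; h(7)→11·(7−9)≡4=e (all mod 26).

compose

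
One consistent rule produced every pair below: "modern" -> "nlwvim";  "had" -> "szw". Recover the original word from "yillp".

Each pair mirrors across the alphabet (m↔n, o↔l, d↔w): positions sum to 25. This is the alphabet-reversal cipher (Atbash): a becomes z, b becomes y, etc.
Undoing it on yillp: y↔b, i↔r, l↔o, l↔o, p↔k.

brook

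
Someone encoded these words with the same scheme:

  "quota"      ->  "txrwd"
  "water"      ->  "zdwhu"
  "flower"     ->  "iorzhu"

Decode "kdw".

hat

Each letter is shifted forward by 3 in the alphabet (a Caesar shift of +3).
Reversing it on kdw: k−3=h, d−3=a, w−3=t.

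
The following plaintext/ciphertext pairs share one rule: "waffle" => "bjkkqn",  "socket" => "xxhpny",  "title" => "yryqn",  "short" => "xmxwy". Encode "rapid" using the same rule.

The shift depends on letter class: consonant w→b is +5, but vowel a→j is +9. The rule splits by letter class: vowels +9, consonants +5.
For rapid: r(cons)+5=w, a(vowel)+9=j, p(cons)+5=u, i(vowel)+9=r, d(cons)+5=i.

wjuri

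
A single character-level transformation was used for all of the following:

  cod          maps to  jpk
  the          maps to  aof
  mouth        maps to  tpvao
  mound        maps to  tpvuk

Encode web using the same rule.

The shift depends on letter class: consonant c→j is +7, but vowel o→p is +1. Vowels shift forward by 1 and consonants shift forward by 7.
For web: w(cons)+7=d, e(vowel)+1=f, b(cons)+7=i.

dfi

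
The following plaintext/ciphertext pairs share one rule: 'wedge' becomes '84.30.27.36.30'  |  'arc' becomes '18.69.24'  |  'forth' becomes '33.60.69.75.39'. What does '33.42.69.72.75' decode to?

w(#23)→84 and e(#5)→30: differences scale by 3, so n = 3·pos + 15. The formula is n = 3×(alphabet index, a=1) + 15.
Decoding 33.42.69.72.75: 33→(33−15)÷3=6=f, 42→(42−15)÷3=9=i, 69→(69−15)÷3=18=r, 72→(72−15)÷3=19=s, 75→(75−15)÷3=20=t.

first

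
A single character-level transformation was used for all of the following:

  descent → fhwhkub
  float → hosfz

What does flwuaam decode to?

dispute

In descent: d→f is +2, e→h is +3, s→w is +4, c→h is +5 — the shift increases by 1 each position. Letter i (0-indexed) is shifted by i+2, so successive shifts are 2, 3, 4, ….
Reversing it on flwuaam: f−2=d, l−3=i, w−4=s, u−5=p, a−6=u, a−7=t, m−8=e.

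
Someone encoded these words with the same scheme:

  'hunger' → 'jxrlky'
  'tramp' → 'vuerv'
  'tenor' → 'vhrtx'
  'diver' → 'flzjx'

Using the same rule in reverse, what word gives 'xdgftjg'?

vacancy

In hunger: h→j is +2, u→x is +3, n→r is +4, g→l is +5 — the shift increases by 1 each position. Each letter shifts forward by (position + 2), i.e. 2, 3, 4, … — the shift grows by one for each successive letter.
Decoding xdgftjg: x−2=v, d−3=a, g−4=c, f−5=a, t−6=n, j−7=c, g−8=y.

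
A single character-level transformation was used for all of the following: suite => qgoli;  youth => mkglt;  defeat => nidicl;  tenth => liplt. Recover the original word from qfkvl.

sport

s(18)→q(16) and u(20)→g(6) fit y≡21x+2 (mod 26); the inverse of 21 mod 26 is 5. Treating letters as 0–25, the rule is x ↦ 21x + 2 (mod 26).
Reversing it on qfkvl: q(16)→5·(16−2)≡18=s; f(5)→5·(5−2)≡15=p; k(10)→5·(10−2)≡14=o; v(21)→5·(21−2)≡17=r; l(11)→5·(11−2)≡19=t (all mod 26).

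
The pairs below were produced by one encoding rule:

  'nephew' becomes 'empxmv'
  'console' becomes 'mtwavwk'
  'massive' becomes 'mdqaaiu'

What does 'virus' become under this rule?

aczqd

The output letters match the input read backwards, each shifted +8: nephew reversed is wehpen. The word is reversed, then every letter is shifted forward by 8.
On virus: reverse → suriv; then shift: s+8=a, u+8=c, r+8=z, i+8=q, v+8=d.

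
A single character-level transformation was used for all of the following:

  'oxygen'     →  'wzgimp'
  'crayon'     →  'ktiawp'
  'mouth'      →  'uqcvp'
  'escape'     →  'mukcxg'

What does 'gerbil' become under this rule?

ogzdqn

Shifts by position in oxygen: pos 0: o→w (+8), pos 1: x→z (+2), pos 2: y→g (+8), pos 3: g→i (+2) — repeating every 2. A repeating key of period 2 is used — shifts +8, +2 over and over.
On gerbil: g+8=o, e+2=g, r+8=z, b+2=d, i+8=q, l+2=n.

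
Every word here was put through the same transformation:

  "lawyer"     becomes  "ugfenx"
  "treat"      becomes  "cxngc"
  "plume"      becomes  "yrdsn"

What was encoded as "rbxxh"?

Shifts by position in lawyer: pos 0: l→u (+9), pos 1: a→g (+6), pos 2: w→f (+9), pos 3: y→e (+6) — repeating every 2. The shifts repeat in a cycle of length 2: positions 0,1,… shift by +9, +6, then the pattern repeats.
Undoing it on rbxxh: r−9=i, b−6=v, x−9=o, x−6=r, h−9=y.

ivory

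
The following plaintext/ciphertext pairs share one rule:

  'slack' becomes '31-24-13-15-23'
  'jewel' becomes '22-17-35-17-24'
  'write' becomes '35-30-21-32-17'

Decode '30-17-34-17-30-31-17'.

reverse

s is letter #19 and maps to 31: an offset of 12. Each letter is replaced by its alphabet position (a=1..z=26) + 12.
Reversing it on 30-17-34-17-30-31-17: 30→(30−12)÷1=18=r, 17→(17−12)÷1=5=e, 34→(34−12)÷1=22=v, 17→(17−12)÷1=5=e, 30→(30−12)÷1=18=r, 31→(31−12)÷1=19=s, 17→(17−12)÷1=5=e.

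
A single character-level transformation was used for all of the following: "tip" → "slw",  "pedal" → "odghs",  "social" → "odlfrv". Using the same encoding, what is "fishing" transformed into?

jqlkvli

The output letters match the input read backwards, each shifted +3: tip reversed is pit. Two steps: reverse the string, then apply a Caesar shift of +3.
For fishing: reverse → gnihsif; then shift: g+3=j, n+3=q, i+3=l, h+3=k, s+3=v, i+3=l, f+3=i.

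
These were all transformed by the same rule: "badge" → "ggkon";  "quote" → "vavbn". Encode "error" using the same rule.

jxywa

Letter i (0-indexed) is shifted by i+5, so successive shifts are 5, 6, 7, ….
On error: e+5=j, r+6=x, r+7=y, o+8=w, r+9=a.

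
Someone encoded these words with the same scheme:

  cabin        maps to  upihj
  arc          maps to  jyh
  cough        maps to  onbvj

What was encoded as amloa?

The output letters match the input read backwards, each shifted +7: cabin reversed is nibac. Two steps: reverse the string, then apply a Caesar shift of +7.
Reversing it on amloa: shift back: a−7=t, m−7=f, l−7=e, o−7=h, a−7=t → tfeht; then reverse → theft.

theft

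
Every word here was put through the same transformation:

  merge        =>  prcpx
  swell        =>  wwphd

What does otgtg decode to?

vivid

The output letters match the input read backwards, each shifted +11: merge reversed is egrem. Read the word backwards and shift each letter +11.
Decoding otgtg: shift back: o−11=d, t−11=i, g−11=v, t−11=i, g−11=v → diviv; then reverse → vivid.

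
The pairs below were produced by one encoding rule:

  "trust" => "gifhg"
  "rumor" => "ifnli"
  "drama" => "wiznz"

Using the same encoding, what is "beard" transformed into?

Each pair mirrors across the alphabet (t↔g, r↔i, u↔f): positions sum to 25. This is the alphabet-reversal cipher (Atbash): a becomes z, b becomes y, etc.
For beard: b↔y, e↔v, a↔z, r↔i, d↔w.

yvziw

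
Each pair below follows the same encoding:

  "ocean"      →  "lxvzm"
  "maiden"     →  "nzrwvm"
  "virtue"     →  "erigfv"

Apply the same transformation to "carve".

xziev

Each pair mirrors across the alphabet (o↔l, c↔x, e↔v): positions sum to 25. This is the alphabet-reversal cipher (Atbash): a becomes z, b becomes y, etc.
On carve: c↔x, a↔z, r↔i, v↔e, e↔v.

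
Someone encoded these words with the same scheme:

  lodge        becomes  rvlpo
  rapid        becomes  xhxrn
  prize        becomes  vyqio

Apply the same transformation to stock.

yawlu

Letter i (0-indexed) is shifted by i+6, so successive shifts are 6, 7, 8, ….
For stock: s+6=y, t+7=a, o+8=w, c+9=l, k+10=u.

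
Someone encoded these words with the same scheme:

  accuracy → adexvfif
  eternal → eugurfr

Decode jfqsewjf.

Letter i (0-indexed) is shifted by i+0, so successive shifts are 0, 1, 2, ….
Decoding jfqsewjf: j−0=j, f−1=e, q−2=o, s−3=p, e−4=a, w−5=r, j−6=d, f−7=y.

jeopardy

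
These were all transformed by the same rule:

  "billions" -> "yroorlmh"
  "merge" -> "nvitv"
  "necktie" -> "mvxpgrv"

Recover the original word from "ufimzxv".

furnace

Each pair mirrors across the alphabet (b↔y, i↔r, l↔o): positions sum to 25. This is the alphabet-reversal cipher (Atbash): a becomes z, b becomes y, etc.
Undoing it on ufimzxv: u↔f, f↔u, i↔r, m↔n, z↔a, x↔c, v↔e.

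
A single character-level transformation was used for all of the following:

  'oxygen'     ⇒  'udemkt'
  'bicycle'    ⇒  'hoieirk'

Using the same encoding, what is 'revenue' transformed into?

Compare letters: o→u is +6, x→d is +6, y→e is +6 — a constant shift. It's a constant shift of +6 (ROT6).
On revenue: r+6=x, e+6=k, v+6=b, e+6=k, n+6=t, u+6=a, e+6=k.

xkbktak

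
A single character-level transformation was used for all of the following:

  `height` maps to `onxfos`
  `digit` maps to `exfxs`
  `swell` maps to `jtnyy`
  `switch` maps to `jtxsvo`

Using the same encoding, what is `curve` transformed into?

h(7)→o(14) and e(4)→n(13) fit y≡9x+3 (mod 26); the inverse of 9 mod 26 is 3. This is an affine cipher: with a=0,…,z=25, each position x becomes (9x+3) mod 26.
For curve: c(2)→9·2+3≡21=v; u(20)→9·20+3≡1=b; r(17)→9·17+3≡0=a; v(21)→9·21+3≡10=k; e(4)→9·4+3≡13=n (all mod 26).

vbakn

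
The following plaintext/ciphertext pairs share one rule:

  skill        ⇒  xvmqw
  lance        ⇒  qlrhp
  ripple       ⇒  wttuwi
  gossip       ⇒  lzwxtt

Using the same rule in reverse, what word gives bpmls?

Shifts by position in skill: pos 0: s→x (+5), pos 1: k→v (+11), pos 2: i→m (+4), pos 3: l→q (+5), pos 4: l→w (+11) — repeating every 3. It's a Vigenère-style cipher with numeric key [5,11,4]: position i shifts by key[i mod 3].
Decoding bpmls: b−5=w, p−11=e, m−4=i, l−5=g, s−11=h.

weigh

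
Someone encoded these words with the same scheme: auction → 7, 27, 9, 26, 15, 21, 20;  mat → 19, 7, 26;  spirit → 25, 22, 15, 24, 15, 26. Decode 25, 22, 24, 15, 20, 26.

sprint

Each letter is replaced by its alphabet position (a=1..z=26) + 6.
Reversing it on 25, 22, 24, 15, 20, 26: 25→(25−6)÷1=19=s, 22→(22−6)÷1=16=p, 24→(24−6)÷1=18=r, 15→(15−6)÷1=9=i, 20→(20−6)÷1=14=n, 26→(26−6)÷1=20=t.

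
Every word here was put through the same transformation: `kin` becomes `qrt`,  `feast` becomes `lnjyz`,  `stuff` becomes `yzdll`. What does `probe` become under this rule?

Vowels shift forward by 9 and consonants shift forward by 6.
On probe: p(cons)+6=v, r(cons)+6=x, o(vowel)+9=x, b(cons)+6=h, e(vowel)+9=n.

vxxhn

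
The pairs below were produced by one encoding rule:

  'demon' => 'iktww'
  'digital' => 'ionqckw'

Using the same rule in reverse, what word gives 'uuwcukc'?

popular

The shift increases by 1 at each position, starting from +5: 5, 6, 7, ….
Decoding uuwcukc: u−5=p, u−6=o, w−7=p, c−8=u, u−9=l, k−10=a, c−11=r.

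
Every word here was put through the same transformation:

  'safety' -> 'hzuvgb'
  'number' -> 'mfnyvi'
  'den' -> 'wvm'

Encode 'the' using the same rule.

gsv

Letters are reflected about the middle of the alphabet (position → 25−position): Atbash.
For the: t↔g, h↔s, e↔v.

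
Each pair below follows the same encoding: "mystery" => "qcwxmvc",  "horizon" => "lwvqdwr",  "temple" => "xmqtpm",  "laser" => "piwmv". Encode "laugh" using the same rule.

pickl

The shift depends on letter class: consonant m→q is +4, but vowel e→m is +8. Two shifts are in play — +8 for a/e/i/o/u, +4 for every other letter.
On laugh: l(cons)+4=p, a(vowel)+8=i, u(vowel)+8=c, g(cons)+4=k, h(cons)+4=l.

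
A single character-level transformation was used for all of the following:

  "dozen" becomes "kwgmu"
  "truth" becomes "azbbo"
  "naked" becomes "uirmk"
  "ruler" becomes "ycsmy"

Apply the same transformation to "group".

Shifts by position in dozen: pos 0: d→k (+7), pos 1: o→w (+8), pos 2: z→g (+7), pos 3: e→m (+8) — repeating every 2. It's a Vigenère-style cipher with numeric key [7,8]: position i shifts by key[i mod 2].
For group: g+7=n, r+8=z, o+7=v, u+8=c, p+7=w.

nzvcw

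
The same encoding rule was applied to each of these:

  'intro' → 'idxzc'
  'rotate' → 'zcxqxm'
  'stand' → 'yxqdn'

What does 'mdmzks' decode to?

energy

i(8)→i(8) and n(13)→d(3) fit y≡25x+16 (mod 26); the inverse of 25 mod 26 is 25. Each letter's alphabet position (a=0..z=25) is mapped through 25·x+16 mod 26 — an affine cipher.
Undoing it on mdmzks: m(12)→25·(12−16)≡4=e; d(3)→25·(3−16)≡13=n; m(12)→25·(12−16)≡4=e; z(25)→25·(25−16)≡17=r; k(10)→25·(10−16)≡6=g; s(18)→25·(18−16)≡24=y (all mod 26).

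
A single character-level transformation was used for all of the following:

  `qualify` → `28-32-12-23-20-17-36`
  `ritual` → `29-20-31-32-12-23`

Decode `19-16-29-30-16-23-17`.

herself

q is letter #17 and maps to 28: an offset of 11. Letters become their 1-based position plus 11 (so a→12, b→13, …).
Undoing it on 19-16-29-30-16-23-17: 19→(19−11)÷1=8=h, 16→(16−11)÷1=5=e, 29→(29−11)÷1=18=r, 30→(30−11)÷1=19=s, 16→(16−11)÷1=5=e, 23→(23−11)÷1=12=l, 17→(17−11)÷1=6=f.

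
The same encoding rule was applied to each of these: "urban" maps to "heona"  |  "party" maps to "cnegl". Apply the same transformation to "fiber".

Compare letters: u→h is +13, r→e is +13, b→o is +13 — a constant shift. This is a Caesar cipher with shift 13.
On fiber: f+13=s, i+13=v, b+13=o, e+13=r, r+13=e.

svore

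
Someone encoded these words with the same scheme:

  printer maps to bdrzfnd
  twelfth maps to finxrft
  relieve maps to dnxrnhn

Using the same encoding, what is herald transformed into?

The shift depends on letter class: consonant p→b is +12, but vowel i→r is +9. Vowels shift forward by 9 and consonants shift forward by 12.
On herald: h(cons)+12=t, e(vowel)+9=n, r(cons)+12=d, a(vowel)+9=j, l(cons)+12=x, d(cons)+12=p.

tndjxp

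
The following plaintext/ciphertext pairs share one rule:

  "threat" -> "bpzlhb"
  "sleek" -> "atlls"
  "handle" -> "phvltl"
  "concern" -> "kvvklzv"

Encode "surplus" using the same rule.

The shift depends on letter class: consonant t→b is +8, but vowel e→l is +7. Vowels shift forward by 7 and consonants shift forward by 8.
Applying it to surplus: s(cons)+8=a, u(vowel)+7=b, r(cons)+8=z, p(cons)+8=x, l(cons)+8=t, u(vowel)+7=b, s(cons)+8=a.

abzxtba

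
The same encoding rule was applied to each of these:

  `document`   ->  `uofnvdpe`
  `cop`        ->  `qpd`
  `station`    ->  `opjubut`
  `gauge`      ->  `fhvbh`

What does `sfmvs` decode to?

The output letters match the input read backwards, each shifted +1: document reversed is tnemucod. The word is reversed, then every letter is shifted forward by 1.
Decoding sfmvs: shift back: s−1=r, f−1=e, m−1=l, v−1=u, s−1=r → relur; then reverse → ruler.

ruler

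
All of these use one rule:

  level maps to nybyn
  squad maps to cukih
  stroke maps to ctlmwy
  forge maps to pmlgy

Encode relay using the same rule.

l(11)→n(13) and e(4)→y(24) fit y≡17x+8 (mod 26); the inverse of 17 mod 26 is 23. Each letter's alphabet position (a=0..z=25) is mapped through 17·x+8 mod 26 — an affine cipher.
Applying it to relay: r(17)→17·17+8≡11=l; e(4)→17·4+8≡24=y; l(11)→17·11+8≡13=n; a(0)→17·0+8≡8=i; y(24)→17·24+8≡0=a (all mod 26).

lynia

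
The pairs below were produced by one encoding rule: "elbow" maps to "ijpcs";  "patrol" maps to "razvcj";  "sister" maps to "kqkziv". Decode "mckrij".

e(4)→i(8) and l(11)→j(9) fit y≡15x+0 (mod 26); the inverse of 15 mod 26 is 7. Treating letters as 0–25, the rule is x ↦ 15x + 0 (mod 26).
Undoing it on mckrij: m(12)→7·(12−0)≡6=g; c(2)→7·(2−0)≡14=o; k(10)→7·(10−0)≡18=s; r(17)→7·(17−0)≡15=p; i(8)→7·(8−0)≡4=e; j(9)→7·(9−0)≡11=l (all mod 26).

gospel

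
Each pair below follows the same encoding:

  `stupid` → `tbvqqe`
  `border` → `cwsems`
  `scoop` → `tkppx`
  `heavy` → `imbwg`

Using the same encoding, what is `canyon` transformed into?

diozwo

Shifts by position in stupid: pos 0: s→t (+1), pos 1: t→b (+8), pos 2: u→v (+1), pos 3: p→q (+1), pos 4: i→q (+8), pos 5: d→e (+1) — repeating every 3. The shifts repeat in a cycle of length 3: positions 0,1,… shift by +1, +8, +1, then the pattern repeats.
Applying it to canyon: c+1=d, a+8=i, n+1=o, y+1=z, o+8=w, n+1=o.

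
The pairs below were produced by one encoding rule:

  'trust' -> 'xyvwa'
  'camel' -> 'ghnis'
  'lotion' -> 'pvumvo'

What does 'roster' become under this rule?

vvtxls

The shifts repeat in a cycle of length 3: positions 0,1,… shift by +4, +7, +1, then the pattern repeats.
Applying it to roster: r+4=v, o+7=v, s+1=t, t+4=x, e+7=l, r+1=s.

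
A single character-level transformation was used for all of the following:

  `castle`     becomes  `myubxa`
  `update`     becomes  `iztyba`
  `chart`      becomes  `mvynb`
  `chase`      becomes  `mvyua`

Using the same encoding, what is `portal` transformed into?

zsnbyx

c(2)→m(12) and a(0)→y(24) fit y≡7x+24 (mod 26); the inverse of 7 mod 26 is 15. Each letter's alphabet position (a=0..z=25) is mapped through 7·x+24 mod 26 — an affine cipher.
On portal: p(15)→7·15+24≡25=z; o(14)→7·14+24≡18=s; r(17)→7·17+24≡13=n; t(19)→7·19+24≡1=b; a(0)→7·0+24≡24=y; l(11)→7·11+24≡23=x (all mod 26).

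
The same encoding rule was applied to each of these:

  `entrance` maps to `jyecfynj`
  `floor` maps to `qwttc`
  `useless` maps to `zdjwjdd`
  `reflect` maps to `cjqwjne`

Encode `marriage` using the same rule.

The rule splits by letter class: vowels +5, consonants +11.
On marriage: m(cons)+11=x, a(vowel)+5=f, r(cons)+11=c, r(cons)+11=c, i(vowel)+5=n, a(vowel)+5=f, g(cons)+11=r, e(vowel)+5=j.

xfccnfrj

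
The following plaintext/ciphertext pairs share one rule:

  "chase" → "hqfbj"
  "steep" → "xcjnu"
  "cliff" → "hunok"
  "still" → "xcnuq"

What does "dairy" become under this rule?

It's a Vigenère-style cipher with numeric key [5,9]: position i shifts by key[i mod 2].
Applying it to dairy: d+5=i, a+9=j, i+5=n, r+9=a, y+5=d.

ijnad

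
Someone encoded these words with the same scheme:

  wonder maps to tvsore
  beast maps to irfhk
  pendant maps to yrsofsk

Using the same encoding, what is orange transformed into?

This is an affine cipher: with a=0,…,z=25, each position x becomes (3x+5) mod 26.
On orange: o(14)→3·14+5≡21=v; r(17)→3·17+5≡4=e; a(0)→3·0+5≡5=f; n(13)→3·13+5≡18=s; g(6)→3·6+5≡23=x; e(4)→3·4+5≡17=r (all mod 26).

vefsxr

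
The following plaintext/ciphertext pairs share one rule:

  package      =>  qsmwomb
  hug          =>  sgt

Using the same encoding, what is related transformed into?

pqfmxqd

Read the word backwards and shift each letter +12.
For related: reverse → detaler; then shift: d+12=p, e+12=q, t+12=f, a+12=m, l+12=x, e+12=q, r+12=d.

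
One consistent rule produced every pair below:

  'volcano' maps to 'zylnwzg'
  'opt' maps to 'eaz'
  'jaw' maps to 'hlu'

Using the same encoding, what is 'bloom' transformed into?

The output letters match the input read backwards, each shifted +11: volcano reversed is onaclov. The word is reversed, then every letter is shifted forward by 11.
On bloom: reverse → moolb; then shift: m+11=x, o+11=z, o+11=z, l+11=w, b+11=m.

xzzwm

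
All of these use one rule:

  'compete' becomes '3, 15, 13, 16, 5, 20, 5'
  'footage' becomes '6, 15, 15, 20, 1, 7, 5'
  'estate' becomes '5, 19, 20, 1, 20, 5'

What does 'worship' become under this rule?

23, 15, 18, 19, 8, 9, 16

c is letter #3 and maps to 3: an offset of 0. Each letter is replaced by its alphabet position (a=1, b=2, …, z=26).
Applying it to worship: w=23→23, o=15→15, r=18→18, s=19→19, h=8→8, i=9→9, p=16→16.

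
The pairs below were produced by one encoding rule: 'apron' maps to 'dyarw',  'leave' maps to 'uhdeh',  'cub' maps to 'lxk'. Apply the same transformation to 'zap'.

The shift depends on letter class: consonant p→y is +9, but vowel a→d is +3. Vowels shift forward by 3 and consonants shift forward by 9.
For zap: z(cons)+9=i, a(vowel)+3=d, p(cons)+9=y.

idy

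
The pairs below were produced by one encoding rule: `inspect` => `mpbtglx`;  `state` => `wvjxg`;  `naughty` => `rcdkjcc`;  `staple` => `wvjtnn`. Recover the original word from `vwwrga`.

The shifts repeat in a cycle of length 3: positions 0,1,… shift by +4, +2, +9, then the pattern repeats.
Reversing it on vwwrga: v−4=r, w−2=u, w−9=n, r−4=n, g−2=e, a−9=r.

runner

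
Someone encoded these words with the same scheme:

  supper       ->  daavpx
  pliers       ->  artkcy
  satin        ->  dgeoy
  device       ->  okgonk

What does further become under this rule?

qaczskc

Shifts by position in supper: pos 0: s→d (+11), pos 1: u→a (+6), pos 2: p→a (+11), pos 3: p→v (+6) — repeating every 2. It's a Vigenère-style cipher with numeric key [11,6]: position i shifts by key[i mod 2].
For further: f+11=q, u+6=a, r+11=c, t+6=z, h+11=s, e+6=k, r+11=c.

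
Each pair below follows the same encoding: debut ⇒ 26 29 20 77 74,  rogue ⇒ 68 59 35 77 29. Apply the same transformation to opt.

d(#4)→26 and e(#5)→29: differences scale by 3, so n = 3·pos + 14. The formula is n = 3×(alphabet index, a=1) + 14.
On opt: o=15→59, p=16→62, t=20→74.

59 62 74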